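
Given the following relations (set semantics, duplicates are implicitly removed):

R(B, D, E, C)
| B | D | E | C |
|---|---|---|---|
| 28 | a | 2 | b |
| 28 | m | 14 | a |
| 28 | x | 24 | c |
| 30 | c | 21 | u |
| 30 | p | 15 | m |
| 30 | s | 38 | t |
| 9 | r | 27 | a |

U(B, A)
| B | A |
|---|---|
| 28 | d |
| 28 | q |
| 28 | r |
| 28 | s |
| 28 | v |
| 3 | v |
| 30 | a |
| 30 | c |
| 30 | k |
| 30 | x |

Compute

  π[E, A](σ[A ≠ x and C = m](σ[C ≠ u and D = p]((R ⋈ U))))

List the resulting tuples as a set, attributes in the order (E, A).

{(15, a), (15, c), (15, k)}

Natural join on B: {(28, a, 2, b, d), (28, a, 2, b, q), (28, a, 2, b, r), (28, a, 2, b, s), (28, a, 2, b, v), (28, m, 14, a, d), (28, m, 14, a, q), (28, m, 14, a, r), (28, m, 14, a, s), (28, m, 14, a, v), (28, x, 24, c, d), (28, x, 24, c, q), (28, x, 24, c, r), (28, x, 24, c, s), (28, x, 24, c, v), (30, c, 21, u, a), (30, c, 21, u, c), (30, c, 21, u, k), (30, c, 21, u, x), (30, p, 15, m, a), (30, p, 15, m, c), (30, p, 15, m, k), (30, p, 15, m, x), (30, s, 38, t, a), (30, s, 38, t, c), (30, s, 38, t, k), (30, s, 38, t, x)}
σ[C ≠ u and D = p]: keep tuples satisfying C ≠ u and D = p → {(30, p, 15, m, a), (30, p, 15, m, c), (30, p, 15, m, k), (30, p, 15, m, x)}
σ[A ≠ x and C = m]: keep tuples satisfying A ≠ x and C = m → {(30, p, 15, m, a), (30, p, 15, m, c), (30, p, 15, m, k)}
π[E, A]: project onto (E, A) → {(15, a), (15, c), (15, k)}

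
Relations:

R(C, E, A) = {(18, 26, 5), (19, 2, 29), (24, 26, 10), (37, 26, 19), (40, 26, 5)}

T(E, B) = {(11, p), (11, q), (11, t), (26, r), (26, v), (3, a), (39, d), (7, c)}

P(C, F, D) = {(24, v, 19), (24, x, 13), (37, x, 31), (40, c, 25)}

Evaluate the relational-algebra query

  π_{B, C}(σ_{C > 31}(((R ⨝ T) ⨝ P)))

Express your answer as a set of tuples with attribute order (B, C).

R ⋈ T (natural join on E): {(18, 26, 5, r), (18, 26, 5, v), (24, 26, 10, r), (24, 26, 10, v), (37, 26, 19, r), (37, 26, 19, v), (40, 26, 5, r), (40, 26, 5, v)}
(R ⨝ T) ⋈ P (natural join on C): {(24, 26, 10, r, v, 19), (24, 26, 10, r, x, 13), (24, 26, 10, v, v, 19), (24, 26, 10, v, x, 13), (37, 26, 19, r, x, 31), (37, 26, 19, v, x, 31), (40, 26, 5, r, c, 25), (40, 26, 5, v, c, 25)}
Filtering on C > 31 leaves {(37, 26, 19, r, x, 31), (37, 26, 19, v, x, 31), (40, 26, 5, r, c, 25), (40, 26, 5, v, c, 25)}.
π[B, C]: project onto (B, C) → {(r, 37), (r, 40), (v, 37), (v, 40)}

{(r, 37), (r, 40), (v, 37), (v, 40)}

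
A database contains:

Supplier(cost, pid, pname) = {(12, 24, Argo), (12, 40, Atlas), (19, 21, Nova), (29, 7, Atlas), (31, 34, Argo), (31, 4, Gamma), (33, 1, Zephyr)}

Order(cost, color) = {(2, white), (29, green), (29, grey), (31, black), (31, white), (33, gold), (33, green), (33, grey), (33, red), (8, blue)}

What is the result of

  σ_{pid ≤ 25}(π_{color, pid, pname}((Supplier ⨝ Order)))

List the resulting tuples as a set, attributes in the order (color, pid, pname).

Supplier ⋈ Order (natural join on cost): {(29, 7, Atlas, green), (29, 7, Atlas, grey), (31, 34, Argo, black), (31, 34, Argo, white), (31, 4, Gamma, black), (31, 4, Gamma, white), (33, 1, Zephyr, gold), (33, 1, Zephyr, green), (33, 1, Zephyr, grey), (33, 1, Zephyr, red)}
π_{color, pid, pname} gives {(black, 34, Argo), (black, 4, Gamma), (gold, 1, Zephyr), (green, 1, Zephyr), (green, 7, Atlas), (grey, 1, Zephyr), (grey, 7, Atlas), (red, 1, Zephyr), (white, 34, Argo), (white, 4, Gamma)}.
Filtering on pid ≤ 25 leaves {(black, 4, Gamma), (gold, 1, Zephyr), (green, 1, Zephyr), (green, 7, Atlas), (grey, 1, Zephyr), (grey, 7, Atlas), (red, 1, Zephyr), (white, 4, Gamma)}.

{(black, 4, Gamma), (gold, 1, Zephyr), (green, 1, Zephyr), (green, 7, Atlas), (grey, 1, Zephyr), (grey, 7, Atlas), (red, 1, Zephyr), (white, 4, Gamma)}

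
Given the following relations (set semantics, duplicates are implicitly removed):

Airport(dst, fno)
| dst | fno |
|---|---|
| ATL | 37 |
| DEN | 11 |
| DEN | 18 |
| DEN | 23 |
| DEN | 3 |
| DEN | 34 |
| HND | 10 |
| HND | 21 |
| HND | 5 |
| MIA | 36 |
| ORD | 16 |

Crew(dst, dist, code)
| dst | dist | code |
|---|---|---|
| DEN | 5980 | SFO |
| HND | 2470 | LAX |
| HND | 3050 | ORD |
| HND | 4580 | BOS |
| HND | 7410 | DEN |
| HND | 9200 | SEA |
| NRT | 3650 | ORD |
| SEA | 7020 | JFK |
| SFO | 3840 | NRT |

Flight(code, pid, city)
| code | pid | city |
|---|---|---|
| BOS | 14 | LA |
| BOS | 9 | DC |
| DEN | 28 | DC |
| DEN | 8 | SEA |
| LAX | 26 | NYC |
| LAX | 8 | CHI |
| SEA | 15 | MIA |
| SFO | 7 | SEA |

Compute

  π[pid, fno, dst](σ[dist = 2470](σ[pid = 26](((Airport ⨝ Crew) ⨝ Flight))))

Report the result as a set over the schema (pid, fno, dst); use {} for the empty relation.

{(26, 10, HND), (26, 21, HND), (26, 5, HND)}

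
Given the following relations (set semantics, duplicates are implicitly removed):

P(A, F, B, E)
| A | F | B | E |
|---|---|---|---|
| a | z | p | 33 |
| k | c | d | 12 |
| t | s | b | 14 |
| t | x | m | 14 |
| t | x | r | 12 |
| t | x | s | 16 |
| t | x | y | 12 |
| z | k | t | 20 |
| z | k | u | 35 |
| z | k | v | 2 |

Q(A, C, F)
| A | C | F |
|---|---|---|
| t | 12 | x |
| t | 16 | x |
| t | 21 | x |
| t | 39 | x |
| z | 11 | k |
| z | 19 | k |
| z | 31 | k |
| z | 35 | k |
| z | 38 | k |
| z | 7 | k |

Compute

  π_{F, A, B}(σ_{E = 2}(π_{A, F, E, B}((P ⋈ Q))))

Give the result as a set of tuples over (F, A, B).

{(k, z, v)}

P ⋈ Q (natural join on A, F): {(t, x, m, 14, 12), (t, x, m, 14, 16), (t, x, m, 14, 21), (t, x, m, 14, 39), (t, x, r, 12, 12), (t, x, r, 12, 16), (t, x, r, 12, 21), (t, x, r, 12, 39), (t, x, s, 16, 12), (t, x, s, 16, 16), (t, x, s, 16, 21), (t, x, s, 16, 39), (t, x, y, 12, 12), (t, x, y, 12, 16), (t, x, y, 12, 21), (t, x, y, 12, 39), (z, k, t, 20, 11), (z, k, t, 20, 19), (z, k, t, 20, 31), (z, k, t, 20, 35), (z, k, t, 20, 38), (z, k, t, 20, 7), (z, k, u, 35, 11), (z, k, u, 35, 19), (z, k, u, 35, 31), (z, k, u, 35, 35), (z, k, u, 35, 38), (z, k, u, 35, 7), (z, k, v, 2, 11), (z, k, v, 2, 19), (z, k, v, 2, 31), (z, k, v, 2, 35), (z, k, v, 2, 38), (z, k, v, 2, 7)}
π[A, F, E, B]: project onto (A, F, E, B) (27 duplicate(s) eliminated) → {(t, x, 12, r), (t, x, 12, y), (t, x, 14, m), (t, x, 16, s), (z, k, 2, v), (z, k, 20, t), (z, k, 35, u)}
Filtering on E = 2 leaves {(z, k, 2, v)}.
π[F, A, B]: project onto (F, A, B) → {(k, z, v)}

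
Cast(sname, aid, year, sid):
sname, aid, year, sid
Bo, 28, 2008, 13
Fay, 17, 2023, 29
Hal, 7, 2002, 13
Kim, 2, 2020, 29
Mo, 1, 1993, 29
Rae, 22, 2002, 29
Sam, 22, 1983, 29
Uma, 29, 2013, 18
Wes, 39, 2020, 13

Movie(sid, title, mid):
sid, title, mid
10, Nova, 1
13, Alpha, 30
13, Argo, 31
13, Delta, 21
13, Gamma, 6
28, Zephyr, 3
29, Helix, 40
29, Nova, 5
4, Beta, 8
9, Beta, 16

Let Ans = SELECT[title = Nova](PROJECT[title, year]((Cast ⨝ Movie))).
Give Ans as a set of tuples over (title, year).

Natural join on sid: {(Bo, 28, 2008, 13, Alpha, 30), (Bo, 28, 2008, 13, Argo, 31), (Bo, 28, 2008, 13, Delta, 21), (Bo, 28, 2008, 13, Gamma, 6), (Fay, 17, 2023, 29, Helix, 40), (Fay, 17, 2023, 29, Nova, 5), (Hal, 7, 2002, 13, Alpha, 30), (Hal, 7, 2002, 13, Argo, 31), (Hal, 7, 2002, 13, Delta, 21), (Hal, 7, 2002, 13, Gamma, 6), (Kim, 2, 2020, 29, Helix, 40), (Kim, 2, 2020, 29, Nova, 5), (Mo, 1, 1993, 29, Helix, 40), (Mo, 1, 1993, 29, Nova, 5), (Rae, 22, 2002, 29, Helix, 40), (Rae, 22, 2002, 29, Nova, 5), (Sam, 22, 1983, 29, Helix, 40), (Sam, 22, 1983, 29, Nova, 5), (Wes, 39, 2020, 13, Alpha, 30), (Wes, 39, 2020, 13, Argo, 31), (Wes, 39, 2020, 13, Delta, 21), (Wes, 39, 2020, 13, Gamma, 6)}
π_{title, year} gives {(Alpha, 2002), (Alpha, 2008), (Alpha, 2020), (Argo, 2002), (Argo, 2008), (Argo, 2020), (Delta, 2002), (Delta, 2008), (Delta, 2020), (Gamma, 2002), (Gamma, 2008), (Gamma, 2020), (Helix, 1983), (Helix, 1993), (Helix, 2002), (Helix, 2020), (Helix, 2023), (Nova, 1983), (Nova, 1993), (Nova, 2002), (Nova, 2020), (Nova, 2023)}.
Selection title = Nova: {(Nova, 1983), (Nova, 1993), (Nova, 2002), (Nova, 2020), (Nova, 2023)}

{(Nova, 1983), (Nova, 1993), (Nova, 2002), (Nova, 2020), (Nova, 2023)}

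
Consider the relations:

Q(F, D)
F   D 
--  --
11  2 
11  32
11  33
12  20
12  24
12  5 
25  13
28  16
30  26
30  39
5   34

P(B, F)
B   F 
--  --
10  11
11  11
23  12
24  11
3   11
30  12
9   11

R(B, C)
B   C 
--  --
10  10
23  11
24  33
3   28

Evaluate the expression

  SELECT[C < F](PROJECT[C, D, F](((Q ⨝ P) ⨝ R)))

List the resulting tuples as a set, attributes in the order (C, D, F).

{(10, 2, 11), (10, 32, 11), (10, 33, 11), (11, 20, 12), (11, 24, 12), (11, 5, 12)}

Joining Q and P on F yields {(11, 2, 10), (11, 2, 11), (11, 2, 24), (11, 2, 3), (11, 2, 9), (11, 32, 10), (11, 32, 11), (11, 32, 24), (11, 32, 3), (11, 32, 9), (11, 33, 10), (11, 33, 11), (11, 33, 24), (11, 33, 3), (11, 33, 9), (12, 20, 23), (12, 20, 30), (12, 24, 23), (12, 24, 30), (12, 5, 23), (12, 5, 30)}.
Joining (Q ⨝ P) and R on B yields {(11, 2, 10, 10), (11, 2, 24, 33), (11, 2, 3, 28), (11, 32, 10, 10), (11, 32, 24, 33), (11, 32, 3, 28), (11, 33, 10, 10), (11, 33, 24, 33), (11, 33, 3, 28), (12, 20, 23, 11), (12, 24, 23, 11), (12, 5, 23, 11)}.
π[C, D, F]: project onto (C, D, F) → {(10, 2, 11), (10, 32, 11), (10, 33, 11), (11, 20, 12), (11, 24, 12), (11, 5, 12), (28, 2, 11), (28, 32, 11), (28, 33, 11), (33, 2, 11), (33, 32, 11), (33, 33, 11)}
Filtering on C < F leaves {(10, 2, 11), (10, 32, 11), (10, 33, 11), (11, 20, 12), (11, 24, 12), (11, 5, 12)}.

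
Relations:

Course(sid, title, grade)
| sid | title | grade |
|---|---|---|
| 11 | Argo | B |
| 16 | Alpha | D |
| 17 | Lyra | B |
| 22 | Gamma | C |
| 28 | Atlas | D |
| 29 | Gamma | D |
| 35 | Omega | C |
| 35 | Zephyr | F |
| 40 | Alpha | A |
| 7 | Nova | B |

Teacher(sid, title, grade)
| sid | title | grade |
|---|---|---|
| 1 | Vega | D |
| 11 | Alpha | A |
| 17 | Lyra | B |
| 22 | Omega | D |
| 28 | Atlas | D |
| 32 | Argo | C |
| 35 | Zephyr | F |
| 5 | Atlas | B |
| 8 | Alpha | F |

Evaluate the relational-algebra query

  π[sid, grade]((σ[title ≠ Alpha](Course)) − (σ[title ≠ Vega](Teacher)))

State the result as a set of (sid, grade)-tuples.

Selection title ≠ Alpha: {(11, Argo, B), (17, Lyra, B), (22, Gamma, C), (28, Atlas, D), (29, Gamma, D), (35, Omega, C), (35, Zephyr, F), (7, Nova, B)}
Selection title ≠ Vega: {(11, Alpha, A), (17, Lyra, B), (22, Omega, D), (28, Atlas, D), (32, Argo, C), (35, Zephyr, F), (5, Atlas, B), (8, Alpha, F)}
Taking the difference: {(11, Argo, B), (22, Gamma, C), (29, Gamma, D), (35, Omega, C), (7, Nova, B)}
Projecting to sid, grade: {(11, B), (22, C), (29, D), (35, C), (7, B)}

{(11, B), (22, C), (29, D), (35, C), (7, B)}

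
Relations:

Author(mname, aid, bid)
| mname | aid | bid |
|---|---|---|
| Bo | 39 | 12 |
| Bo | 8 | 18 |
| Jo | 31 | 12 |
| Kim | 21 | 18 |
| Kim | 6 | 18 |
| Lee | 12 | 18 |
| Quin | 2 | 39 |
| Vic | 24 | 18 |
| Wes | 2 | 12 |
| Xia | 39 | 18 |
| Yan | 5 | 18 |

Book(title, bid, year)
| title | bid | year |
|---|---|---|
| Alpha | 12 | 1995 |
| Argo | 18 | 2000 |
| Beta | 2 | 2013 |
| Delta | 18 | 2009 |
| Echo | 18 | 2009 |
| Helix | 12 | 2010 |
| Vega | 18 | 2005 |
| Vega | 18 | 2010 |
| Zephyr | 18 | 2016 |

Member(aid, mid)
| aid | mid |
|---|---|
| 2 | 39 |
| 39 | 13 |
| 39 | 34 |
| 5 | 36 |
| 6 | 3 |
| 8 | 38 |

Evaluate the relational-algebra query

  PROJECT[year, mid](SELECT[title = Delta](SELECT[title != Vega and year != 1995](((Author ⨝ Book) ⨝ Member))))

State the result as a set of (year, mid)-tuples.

{(2009, 13), (2009, 3), (2009, 34), (2009, 36), (2009, 38)}

Natural join on bid: {(Bo, 39, 12, Alpha, 1995), (Bo, 39, 12, Helix, 2010), (Bo, 8, 18, Argo, 2000), (Bo, 8, 18, Delta, 2009), (Bo, 8, 18, Echo, 2009), (Bo, 8, 18, Vega, 2005), (Bo, 8, 18, Vega, 2010), (Bo, 8, 18, Zephyr, 2016), (Jo, 31, 12, Alpha, 1995), (Jo, 31, 12, Helix, 2010), (Kim, 21, 18, Argo, 2000), (Kim, 21, 18, Delta, 2009), (Kim, 21, 18, Echo, 2009), (Kim, 21, 18, Vega, 2005), (Kim, 21, 18, Vega, 2010), (Kim, 21, 18, Zephyr, 2016), (Kim, 6, 18, Argo, 2000), (Kim, 6, 18, Delta, 2009), (Kim, 6, 18, Echo, 2009), (Kim, 6, 18, Vega, 2005), (Kim, 6, 18, Vega, 2010), (Kim, 6, 18, Zephyr, 2016), (Lee, 12, 18, Argo, 2000), (Lee, 12, 18, Delta, 2009), (Lee, 12, 18, Echo, 2009), (Lee, 12, 18, Vega, 2005), (Lee, 12, 18, Vega, 2010), (Lee, 12, 18, Zephyr, 2016), (Vic, 24, 18, Argo, 2000), (Vic, 24, 18, Delta, 2009), (Vic, 24, 18, Echo, 2009), (Vic, 24, 18, Vega, 2005), (Vic, 24, 18, Vega, 2010), (Vic, 24, 18, Zephyr, 2016), (Wes, 2, 12, Alpha, 1995), (Wes, 2, 12, Helix, 2010), (Xia, 39, 18, Argo, 2000), (Xia, 39, 18, Delta, 2009), (Xia, 39, 18, Echo, 2009), (Xia, 39, 18, Vega, 2005), (Xia, 39, 18, Vega, 2010), (Xia, 39, 18, Zephyr, 2016), (Yan, 5, 18, Argo, 2000), (Yan, 5, 18, Delta, 2009), (Yan, 5, 18, Echo, 2009), (Yan, 5, 18, Vega, 2005), (Yan, 5, 18, Vega, 2010), (Yan, 5, 18, Zephyr, 2016)}
Natural join on aid: {(Bo, 39, 12, Alpha, 1995, 13), (Bo, 39, 12, Alpha, 1995, 34), (Bo, 39, 12, Helix, 2010, 13), (Bo, 39, 12, Helix, 2010, 34), (Bo, 8, 18, Argo, 2000, 38), (Bo, 8, 18, Delta, 2009, 38), (Bo, 8, 18, Echo, 2009, 38), (Bo, 8, 18, Vega, 2005, 38), (Bo, 8, 18, Vega, 2010, 38), (Bo, 8, 18, Zephyr, 2016, 38), (Kim, 6, 18, Argo, 2000, 3), (Kim, 6, 18, Delta, 2009, 3), (Kim, 6, 18, Echo, 2009, 3), (Kim, 6, 18, Vega, 2005, 3), (Kim, 6, 18, Vega, 2010, 3), (Kim, 6, 18, Zephyr, 2016, 3), (Wes, 2, 12, Alpha, 1995, 39), (Wes, 2, 12, Helix, 2010, 39), (Xia, 39, 18, Argo, 2000, 13), (Xia, 39, 18, Argo, 2000, 34), (Xia, 39, 18, Delta, 2009, 13), (Xia, 39, 18, Delta, 2009, 34), (Xia, 39, 18, Echo, 2009, 13), (Xia, 39, 18, Echo, 2009, 34), (Xia, 39, 18, Vega, 2005, 13), (Xia, 39, 18, Vega, 2005, 34), (Xia, 39, 18, Vega, 2010, 13), (Xia, 39, 18, Vega, 2010, 34), (Xia, 39, 18, Zephyr, 2016, 13), (Xia, 39, 18, Zephyr, 2016, 34), (Yan, 5, 18, Argo, 2000, 36), (Yan, 5, 18, Delta, 2009, 36), (Yan, 5, 18, Echo, 2009, 36), (Yan, 5, 18, Vega, 2005, 36), (Yan, 5, 18, Vega, 2010, 36), (Yan, 5, 18, Zephyr, 2016, 36)}
Selection title != Vega and year != 1995: {(Bo, 39, 12, Helix, 2010, 13), (Bo, 39, 12, Helix, 2010, 34), (Bo, 8, 18, Argo, 2000, 38), (Bo, 8, 18, Delta, 2009, 38), (Bo, 8, 18, Echo, 2009, 38), (Bo, 8, 18, Zephyr, 2016, 38), (Kim, 6, 18, Argo, 2000, 3), (Kim, 6, 18, Delta, 2009, 3), (Kim, 6, 18, Echo, 2009, 3), (Kim, 6, 18, Zephyr, 2016, 3), (Wes, 2, 12, Helix, 2010, 39), (Xia, 39, 18, Argo, 2000, 13), (Xia, 39, 18, Argo, 2000, 34), (Xia, 39, 18, Delta, 2009, 13), (Xia, 39, 18, Delta, 2009, 34), (Xia, 39, 18, Echo, 2009, 13), (Xia, 39, 18, Echo, 2009, 34), (Xia, 39, 18, Zephyr, 2016, 13), (Xia, 39, 18, Zephyr, 2016, 34), (Yan, 5, 18, Argo, 2000, 36), (Yan, 5, 18, Delta, 2009, 36), (Yan, 5, 18, Echo, 2009, 36), (Yan, 5, 18, Zephyr, 2016, 36)}
Selection title = Delta: {(Bo, 8, 18, Delta, 2009, 38), (Kim, 6, 18, Delta, 2009, 3), (Xia, 39, 18, Delta, 2009, 13), (Xia, 39, 18, Delta, 2009, 34), (Yan, 5, 18, Delta, 2009, 36)}
π[year, mid]: project onto (year, mid) → {(2009, 13), (2009, 3), (2009, 34), (2009, 36), (2009, 38)}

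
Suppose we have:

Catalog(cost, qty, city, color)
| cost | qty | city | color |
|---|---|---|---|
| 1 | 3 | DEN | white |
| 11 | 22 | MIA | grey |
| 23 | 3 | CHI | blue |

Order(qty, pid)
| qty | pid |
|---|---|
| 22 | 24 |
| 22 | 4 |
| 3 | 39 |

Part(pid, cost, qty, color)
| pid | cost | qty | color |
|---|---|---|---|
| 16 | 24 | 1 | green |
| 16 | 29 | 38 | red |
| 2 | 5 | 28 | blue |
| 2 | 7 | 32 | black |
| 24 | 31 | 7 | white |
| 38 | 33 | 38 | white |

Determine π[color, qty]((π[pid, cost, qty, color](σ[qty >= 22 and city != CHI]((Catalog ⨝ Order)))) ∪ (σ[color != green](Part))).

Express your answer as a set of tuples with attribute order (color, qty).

Catalog ⋈ Order (natural join on qty): {(1, 3, DEN, white, 39), (11, 22, MIA, grey, 24), (11, 22, MIA, grey, 4), (23, 3, CHI, blue, 39)}
Apply σ_{qty >= 22 and city != CHI}; surviving tuples: {(11, 22, MIA, grey, 24), (11, 22, MIA, grey, 4)}
π_{pid, cost, qty, color} gives {(24, 11, 22, grey), (4, 11, 22, grey)}.
Apply σ_{color != green}; surviving tuples: {(16, 29, 38, red), (2, 5, 28, blue), (2, 7, 32, black), (24, 31, 7, white), (38, 33, 38, white)}
Union: {(24, 11, 22, grey), (4, 11, 22, grey)} with {(16, 29, 38, red), (2, 5, 28, blue), (2, 7, 32, black), (24, 31, 7, white), (38, 33, 38, white)} → {(16, 29, 38, red), (2, 5, 28, blue), (2, 7, 32, black), (24, 11, 22, grey), (24, 31, 7, white), (38, 33, 38, white), (4, 11, 22, grey)}
π_{color, qty} gives {(black, 32), (blue, 28), (grey, 22), (red, 38), (white, 38), (white, 7)} (1 duplicate(s) eliminated).

{(black, 32), (blue, 28), (grey, 22), (red, 38), (white, 38), (white, 7)}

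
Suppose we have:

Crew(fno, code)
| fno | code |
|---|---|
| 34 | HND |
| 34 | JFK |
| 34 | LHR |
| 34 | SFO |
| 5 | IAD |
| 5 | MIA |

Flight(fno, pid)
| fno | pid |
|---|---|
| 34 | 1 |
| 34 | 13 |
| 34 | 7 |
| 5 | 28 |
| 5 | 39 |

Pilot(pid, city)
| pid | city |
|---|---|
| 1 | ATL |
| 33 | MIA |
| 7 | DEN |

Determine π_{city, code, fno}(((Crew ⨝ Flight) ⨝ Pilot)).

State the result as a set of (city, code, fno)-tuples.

Natural join on fno: {(34, HND, 1), (34, HND, 13), (34, HND, 7), (34, JFK, 1), (34, JFK, 13), (34, JFK, 7), (34, LHR, 1), (34, LHR, 13), (34, LHR, 7), (34, SFO, 1), (34, SFO, 13), (34, SFO, 7), (5, IAD, 28), (5, IAD, 39), (5, MIA, 28), (5, MIA, 39)}
Natural join on pid: {(34, HND, 1, ATL), (34, HND, 7, DEN), (34, JFK, 1, ATL), (34, JFK, 7, DEN), (34, LHR, 1, ATL), (34, LHR, 7, DEN), (34, SFO, 1, ATL), (34, SFO, 7, DEN)}
π[city, code, fno]: project onto (city, code, fno) → {(ATL, HND, 34), (ATL, JFK, 34), (ATL, LHR, 34), (ATL, SFO, 34), (DEN, HND, 34), (DEN, JFK, 34), (DEN, LHR, 34), (DEN, SFO, 34)}

{(ATL, HND, 34), (ATL, JFK, 34), (ATL, LHR, 34), (ATL, SFO, 34), (DEN, HND, 34), (DEN, JFK, 34), (DEN, LHR, 34), (DEN, SFO, 34)}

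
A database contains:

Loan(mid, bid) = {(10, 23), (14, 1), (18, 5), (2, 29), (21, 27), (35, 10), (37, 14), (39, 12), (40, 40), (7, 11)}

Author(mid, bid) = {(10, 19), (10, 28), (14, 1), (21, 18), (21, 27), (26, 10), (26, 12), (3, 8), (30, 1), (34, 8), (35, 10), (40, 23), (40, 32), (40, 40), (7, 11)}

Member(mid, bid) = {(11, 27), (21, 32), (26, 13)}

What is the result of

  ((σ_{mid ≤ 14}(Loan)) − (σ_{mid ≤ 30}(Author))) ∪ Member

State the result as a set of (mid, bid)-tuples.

{(10, 23), (11, 27), (2, 29), (21, 32), (26, 13)}

Apply σ_{mid ≤ 14}; surviving tuples: {(10, 23), (14, 1), (2, 29), (7, 11)}
Apply σ_{mid ≤ 30}; surviving tuples: {(10, 19), (10, 28), (14, 1), (21, 18), (21, 27), (26, 10), (26, 12), (3, 8), (30, 1), (7, 11)}
Difference: {(10, 23), (14, 1), (2, 29), (7, 11)} with {(10, 19), (10, 28), (14, 1), (21, 18), (21, 27), (26, 10), (26, 12), (3, 8), (30, 1), (7, 11)} → {(10, 23), (2, 29)}
Union: {(10, 23), (2, 29)} with {(11, 27), (21, 32), (26, 13)} → {(10, 23), (11, 27), (2, 29), (21, 32), (26, 13)}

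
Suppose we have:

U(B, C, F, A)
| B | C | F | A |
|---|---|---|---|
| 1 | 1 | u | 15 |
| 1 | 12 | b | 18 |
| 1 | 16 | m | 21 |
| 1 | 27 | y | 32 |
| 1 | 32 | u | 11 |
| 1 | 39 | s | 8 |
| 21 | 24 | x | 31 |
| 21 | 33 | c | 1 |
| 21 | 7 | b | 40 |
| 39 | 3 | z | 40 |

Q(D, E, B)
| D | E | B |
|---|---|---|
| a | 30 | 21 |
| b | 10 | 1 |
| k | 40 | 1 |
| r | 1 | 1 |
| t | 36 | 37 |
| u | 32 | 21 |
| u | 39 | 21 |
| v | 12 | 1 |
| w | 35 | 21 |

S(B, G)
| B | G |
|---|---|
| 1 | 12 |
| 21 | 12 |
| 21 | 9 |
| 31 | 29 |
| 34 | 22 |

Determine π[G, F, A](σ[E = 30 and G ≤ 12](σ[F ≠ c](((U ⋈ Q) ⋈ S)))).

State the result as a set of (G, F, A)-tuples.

{(12, b, 40), (12, x, 31), (9, b, 40), (9, x, 31)}

Joining U and Q on B yields {(1, 1, u, 15, b, 10), (1, 1, u, 15, k, 40), (1, 1, u, 15, r, 1), (1, 1, u, 15, v, 12), (1, 12, b, 18, b, 10), (1, 12, b, 18, k, 40), (1, 12, b, 18, r, 1), (1, 12, b, 18, v, 12), (1, 16, m, 21, b, 10), (1, 16, m, 21, k, 40), (1, 16, m, 21, r, 1), (1, 16, m, 21, v, 12), (1, 27, y, 32, b, 10), (1, 27, y, 32, k, 40), (1, 27, y, 32, r, 1), (1, 27, y, 32, v, 12), (1, 32, u, 11, b, 10), (1, 32, u, 11, k, 40), (1, 32, u, 11, r, 1), (1, 32, u, 11, v, 12), (1, 39, s, 8, b, 10), (1, 39, s, 8, k, 40), (1, 39, s, 8, r, 1), (1, 39, s, 8, v, 12), (21, 24, x, 31, a, 30), (21, 24, x, 31, u, 32), (21, 24, x, 31, u, 39), (21, 24, x, 31, w, 35), (21, 33, c, 1, a, 30), (21, 33, c, 1, u, 32), (21, 33, c, 1, u, 39), (21, 33, c, 1, w, 35), (21, 7, b, 40, a, 30), (21, 7, b, 40, u, 32), (21, 7, b, 40, u, 39), (21, 7, b, 40, w, 35)}.
Joining (U ⋈ Q) and S on B yields {(1, 1, u, 15, b, 10, 12), (1, 1, u, 15, k, 40, 12), (1, 1, u, 15, r, 1, 12), (1, 1, u, 15, v, 12, 12), (1, 12, b, 18, b, 10, 12), (1, 12, b, 18, k, 40, 12), (1, 12, b, 18, r, 1, 12), (1, 12, b, 18, v, 12, 12), (1, 16, m, 21, b, 10, 12), (1, 16, m, 21, k, 40, 12), (1, 16, m, 21, r, 1, 12), (1, 16, m, 21, v, 12, 12), (1, 27, y, 32, b, 10, 12), (1, 27, y, 32, k, 40, 12), (1, 27, y, 32, r, 1, 12), (1, 27, y, 32, v, 12, 12), (1, 32, u, 11, b, 10, 12), (1, 32, u, 11, k, 40, 12), (1, 32, u, 11, r, 1, 12), (1, 32, u, 11, v, 12, 12), (1, 39, s, 8, b, 10, 12), (1, 39, s, 8, k, 40, 12), (1, 39, s, 8, r, 1, 12), (1, 39, s, 8, v, 12, 12), (21, 24, x, 31, a, 30, 12), (21, 24, x, 31, a, 30, 9), (21, 24, x, 31, u, 32, 12), (21, 24, x, 31, u, 32, 9), (21, 24, x, 31, u, 39, 12), (21, 24, x, 31, u, 39, 9), (21, 24, x, 31, w, 35, 12), (21, 24, x, 31, w, 35, 9), (21, 33, c, 1, a, 30, 12), (21, 33, c, 1, a, 30, 9), (21, 33, c, 1, u, 32, 12), (21, 33, c, 1, u, 32, 9), (21, 33, c, 1, u, 39, 12), (21, 33, c, 1, u, 39, 9), (21, 33, c, 1, w, 35, 12), (21, 33, c, 1, w, 35, 9), (21, 7, b, 40, a, 30, 12), (21, 7, b, 40, a, 30, 9), (21, 7, b, 40, u, 32, 12), (21, 7, b, 40, u, 32, 9), (21, 7, b, 40, u, 39, 12), (21, 7, b, 40, u, 39, 9), (21, 7, b, 40, w, 35, 12), (21, 7, b, 40, w, 35, 9)}.
Filtering on F ≠ c leaves {(1, 1, u, 15, b, 10, 12), (1, 1, u, 15, k, 40, 12), (1, 1, u, 15, r, 1, 12), (1, 1, u, 15, v, 12, 12), (1, 12, b, 18, b, 10, 12), (1, 12, b, 18, k, 40, 12), (1, 12, b, 18, r, 1, 12), (1, 12, b, 18, v, 12, 12), (1, 16, m, 21, b, 10, 12), (1, 16, m, 21, k, 40, 12), (1, 16, m, 21, r, 1, 12), (1, 16, m, 21, v, 12, 12), (1, 27, y, 32, b, 10, 12), (1, 27, y, 32, k, 40, 12), (1, 27, y, 32, r, 1, 12), (1, 27, y, 32, v, 12, 12), (1, 32, u, 11, b, 10, 12), (1, 32, u, 11, k, 40, 12), (1, 32, u, 11, r, 1, 12), (1, 32, u, 11, v, 12, 12), (1, 39, s, 8, b, 10, 12), (1, 39, s, 8, k, 40, 12), (1, 39, s, 8, r, 1, 12), (1, 39, s, 8, v, 12, 12), (21, 24, x, 31, a, 30, 12), (21, 24, x, 31, a, 30, 9), (21, 24, x, 31, u, 32, 12), (21, 24, x, 31, u, 32, 9), (21, 24, x, 31, u, 39, 12), (21, 24, x, 31, u, 39, 9), (21, 24, x, 31, w, 35, 12), (21, 24, x, 31, w, 35, 9), (21, 7, b, 40, a, 30, 12), (21, 7, b, 40, a, 30, 9), (21, 7, b, 40, u, 32, 12), (21, 7, b, 40, u, 32, 9), (21, 7, b, 40, u, 39, 12), (21, 7, b, 40, u, 39, 9), (21, 7, b, 40, w, 35, 12), (21, 7, b, 40, w, 35, 9)}.
Filtering on E = 30 and G ≤ 12 leaves {(21, 24, x, 31, a, 30, 12), (21, 24, x, 31, a, 30, 9), (21, 7, b, 40, a, 30, 12), (21, 7, b, 40, a, 30, 9)}.
π[G, F, A]: project onto (G, F, A) → {(12, b, 40), (12, x, 31), (9, b, 40), (9, x, 31)}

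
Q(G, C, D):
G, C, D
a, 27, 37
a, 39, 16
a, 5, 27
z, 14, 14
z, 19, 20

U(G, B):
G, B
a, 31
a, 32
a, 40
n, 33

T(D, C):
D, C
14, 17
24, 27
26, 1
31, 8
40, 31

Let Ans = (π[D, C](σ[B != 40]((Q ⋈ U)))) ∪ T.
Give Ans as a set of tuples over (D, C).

Q ⋈ U (natural join on G): {(a, 27, 37, 31), (a, 27, 37, 32), (a, 27, 37, 40), (a, 39, 16, 31), (a, 39, 16, 32), (a, 39, 16, 40), (a, 5, 27, 31), (a, 5, 27, 32), (a, 5, 27, 40)}
Selection B != 40: {(a, 27, 37, 31), (a, 27, 37, 32), (a, 39, 16, 31), (a, 39, 16, 32), (a, 5, 27, 31), (a, 5, 27, 32)}
Projecting to D, C (3 duplicate(s) eliminated): {(16, 39), (27, 5), (37, 27)}
Set union of the two operands is {(14, 17), (16, 39), (24, 27), (26, 1), (27, 5), (31, 8), (37, 27), (40, 31)}.

{(14, 17), (16, 39), (24, 27), (26, 1), (27, 5), (31, 8), (37, 27), (40, 31)}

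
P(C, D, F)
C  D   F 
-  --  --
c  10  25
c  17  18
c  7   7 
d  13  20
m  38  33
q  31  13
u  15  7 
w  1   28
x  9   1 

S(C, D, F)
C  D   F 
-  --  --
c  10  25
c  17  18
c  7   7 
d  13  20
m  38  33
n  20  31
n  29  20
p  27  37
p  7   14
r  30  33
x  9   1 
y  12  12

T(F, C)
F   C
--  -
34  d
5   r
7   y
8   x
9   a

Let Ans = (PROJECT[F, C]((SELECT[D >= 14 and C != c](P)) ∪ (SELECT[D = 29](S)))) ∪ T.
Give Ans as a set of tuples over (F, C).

σ[D >= 14 and C != c]: keep tuples satisfying D >= 14 and C != c → {(m, 38, 33), (q, 31, 13), (u, 15, 7)}
σ[D = 29]: keep tuples satisfying D = 29 → {(n, 29, 20)}
Union: {(m, 38, 33), (q, 31, 13), (u, 15, 7)} with {(n, 29, 20)} → {(m, 38, 33), (n, 29, 20), (q, 31, 13), (u, 15, 7)}
Keep only column(s) F, C: {(13, q), (20, n), (33, m), (7, u)}
Union: {(13, q), (20, n), (33, m), (7, u)} with {(34, d), (5, r), (7, y), (8, x), (9, a)} → {(13, q), (20, n), (33, m), (34, d), (5, r), (7, u), (7, y), (8, x), (9, a)}

{(13, q), (20, n), (33, m), (34, d), (5, r), (7, u), (7, y), (8, x), (9, a)}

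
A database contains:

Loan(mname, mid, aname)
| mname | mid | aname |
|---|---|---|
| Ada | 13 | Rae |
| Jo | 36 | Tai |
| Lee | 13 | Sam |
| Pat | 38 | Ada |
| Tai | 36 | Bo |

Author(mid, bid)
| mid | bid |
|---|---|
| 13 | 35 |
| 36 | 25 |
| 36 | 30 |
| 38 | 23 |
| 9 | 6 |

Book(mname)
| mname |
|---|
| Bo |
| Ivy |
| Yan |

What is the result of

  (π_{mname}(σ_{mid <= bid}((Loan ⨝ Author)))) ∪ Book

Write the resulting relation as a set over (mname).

{Ada, Bo, Ivy, Lee, Yan}

Joining Loan and Author on mid yields {(Ada, 13, Rae, 35), (Jo, 36, Tai, 25), (Jo, 36, Tai, 30), (Lee, 13, Sam, 35), (Pat, 38, Ada, 23), (Tai, 36, Bo, 25), (Tai, 36, Bo, 30)}.
Apply σ_{mid <= bid}; surviving tuples: {(Ada, 13, Rae, 35), (Lee, 13, Sam, 35)}
π[mname]: project onto (mname) → {Ada, Lee}
Taking the union: {Ada, Bo, Ivy, Lee, Yan}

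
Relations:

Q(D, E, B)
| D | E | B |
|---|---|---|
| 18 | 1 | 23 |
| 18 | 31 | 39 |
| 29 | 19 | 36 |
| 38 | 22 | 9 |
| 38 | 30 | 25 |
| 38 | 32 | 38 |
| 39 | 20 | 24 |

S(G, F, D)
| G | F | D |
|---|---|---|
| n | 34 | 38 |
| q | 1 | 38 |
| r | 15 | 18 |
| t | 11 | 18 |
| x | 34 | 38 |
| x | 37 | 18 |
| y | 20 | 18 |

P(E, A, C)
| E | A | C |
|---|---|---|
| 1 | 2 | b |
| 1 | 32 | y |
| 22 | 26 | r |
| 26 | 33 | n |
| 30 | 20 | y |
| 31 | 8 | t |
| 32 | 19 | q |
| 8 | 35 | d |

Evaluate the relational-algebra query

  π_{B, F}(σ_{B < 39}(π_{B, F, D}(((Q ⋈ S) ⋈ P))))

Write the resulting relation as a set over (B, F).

Q ⋈ S (natural join on D): {(18, 1, 23, r, 15), (18, 1, 23, t, 11), (18, 1, 23, x, 37), (18, 1, 23, y, 20), (18, 31, 39, r, 15), (18, 31, 39, t, 11), (18, 31, 39, x, 37), (18, 31, 39, y, 20), (38, 22, 9, n, 34), (38, 22, 9, q, 1), (38, 22, 9, x, 34), (38, 30, 25, n, 34), (38, 30, 25, q, 1), (38, 30, 25, x, 34), (38, 32, 38, n, 34), (38, 32, 38, q, 1), (38, 32, 38, x, 34)}
(Q ⋈ S) ⋈ P (natural join on E): {(18, 1, 23, r, 15, 2, b), (18, 1, 23, r, 15, 32, y), (18, 1, 23, t, 11, 2, b), (18, 1, 23, t, 11, 32, y), (18, 1, 23, x, 37, 2, b), (18, 1, 23, x, 37, 32, y), (18, 1, 23, y, 20, 2, b), (18, 1, 23, y, 20, 32, y), (18, 31, 39, r, 15, 8, t), (18, 31, 39, t, 11, 8, t), (18, 31, 39, x, 37, 8, t), (18, 31, 39, y, 20, 8, t), (38, 22, 9, n, 34, 26, r), (38, 22, 9, q, 1, 26, r), (38, 22, 9, x, 34, 26, r), (38, 30, 25, n, 34, 20, y), (38, 30, 25, q, 1, 20, y), (38, 30, 25, x, 34, 20, y), (38, 32, 38, n, 34, 19, q), (38, 32, 38, q, 1, 19, q), (38, 32, 38, x, 34, 19, q)}
π[B, F, D]: project onto (B, F, D) (7 duplicate(s) eliminated) → {(23, 11, 18), (23, 15, 18), (23, 20, 18), (23, 37, 18), (25, 1, 38), (25, 34, 38), (38, 1, 38), (38, 34, 38), (39, 11, 18), (39, 15, 18), (39, 20, 18), (39, 37, 18), (9, 1, 38), (9, 34, 38)}
Selection B < 39: {(23, 11, 18), (23, 15, 18), (23, 20, 18), (23, 37, 18), (25, 1, 38), (25, 34, 38), (38, 1, 38), (38, 34, 38), (9, 1, 38), (9, 34, 38)}
π[B, F]: project onto (B, F) → {(23, 11), (23, 15), (23, 20), (23, 37), (25, 1), (25, 34), (38, 1), (38, 34), (9, 1), (9, 34)}

{(23, 11), (23, 15), (23, 20), (23, 37), (25, 1), (25, 34), (38, 1), (38, 34), (9, 1), (9, 34)}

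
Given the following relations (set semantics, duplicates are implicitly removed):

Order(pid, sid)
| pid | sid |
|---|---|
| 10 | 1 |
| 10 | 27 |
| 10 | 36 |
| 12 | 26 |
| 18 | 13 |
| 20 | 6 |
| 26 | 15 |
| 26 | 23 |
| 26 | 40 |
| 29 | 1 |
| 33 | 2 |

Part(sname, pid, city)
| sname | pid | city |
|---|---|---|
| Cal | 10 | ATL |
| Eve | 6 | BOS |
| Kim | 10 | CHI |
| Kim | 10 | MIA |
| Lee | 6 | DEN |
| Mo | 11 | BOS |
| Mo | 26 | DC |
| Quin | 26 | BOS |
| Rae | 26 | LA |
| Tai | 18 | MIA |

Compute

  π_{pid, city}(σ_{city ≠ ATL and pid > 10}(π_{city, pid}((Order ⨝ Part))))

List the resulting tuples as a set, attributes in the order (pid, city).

{(18, MIA), (26, BOS), (26, DC), (26, LA)}

Natural join on pid: {(10, 1, Cal, ATL), (10, 1, Kim, CHI), (10, 1, Kim, MIA), (10, 27, Cal, ATL), (10, 27, Kim, CHI), (10, 27, Kim, MIA), (10, 36, Cal, ATL), (10, 36, Kim, CHI), (10, 36, Kim, MIA), (18, 13, Tai, MIA), (26, 15, Mo, DC), (26, 15, Quin, BOS), (26, 15, Rae, LA), (26, 23, Mo, DC), (26, 23, Quin, BOS), (26, 23, Rae, LA), (26, 40, Mo, DC), (26, 40, Quin, BOS), (26, 40, Rae, LA)}
π_{city, pid} gives {(ATL, 10), (BOS, 26), (CHI, 10), (DC, 26), (LA, 26), (MIA, 10), (MIA, 18)} (12 duplicate(s) eliminated).
Filtering on city ≠ ATL and pid > 10 leaves {(BOS, 26), (DC, 26), (LA, 26), (MIA, 18)}.
π_{pid, city} gives {(18, MIA), (26, BOS), (26, DC), (26, LA)}.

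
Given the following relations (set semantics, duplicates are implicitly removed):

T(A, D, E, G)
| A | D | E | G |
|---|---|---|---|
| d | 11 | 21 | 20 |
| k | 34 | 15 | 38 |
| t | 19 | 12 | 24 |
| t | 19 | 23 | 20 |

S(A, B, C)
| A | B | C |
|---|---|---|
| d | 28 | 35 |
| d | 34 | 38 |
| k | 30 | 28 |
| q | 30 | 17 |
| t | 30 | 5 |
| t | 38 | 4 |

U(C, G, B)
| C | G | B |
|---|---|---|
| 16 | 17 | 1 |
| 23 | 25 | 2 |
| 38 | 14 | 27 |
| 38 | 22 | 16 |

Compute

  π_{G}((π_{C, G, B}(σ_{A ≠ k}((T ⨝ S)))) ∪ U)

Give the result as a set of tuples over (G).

{14, 17, 20, 22, 24, 25}

Natural join on A: {(d, 11, 21, 20, 28, 35), (d, 11, 21, 20, 34, 38), (k, 34, 15, 38, 30, 28), (t, 19, 12, 24, 30, 5), (t, 19, 12, 24, 38, 4), (t, 19, 23, 20, 30, 5), (t, 19, 23, 20, 38, 4)}
Filtering on A ≠ k leaves {(d, 11, 21, 20, 28, 35), (d, 11, 21, 20, 34, 38), (t, 19, 12, 24, 30, 5), (t, 19, 12, 24, 38, 4), (t, 19, 23, 20, 30, 5), (t, 19, 23, 20, 38, 4)}.
π_{C, G, B} gives {(35, 20, 28), (38, 20, 34), (4, 20, 38), (4, 24, 38), (5, 20, 30), (5, 24, 30)}.
Union: {(35, 20, 28), (38, 20, 34), (4, 20, 38), (4, 24, 38), (5, 20, 30), (5, 24, 30)} with {(16, 17, 1), (23, 25, 2), (38, 14, 27), (38, 22, 16)} → {(16, 17, 1), (23, 25, 2), (35, 20, 28), (38, 14, 27), (38, 20, 34), (38, 22, 16), (4, 20, 38), (4, 24, 38), (5, 20, 30), (5, 24, 30)}
π_{G} gives {14, 17, 20, 22, 24, 25} (4 duplicate(s) eliminated).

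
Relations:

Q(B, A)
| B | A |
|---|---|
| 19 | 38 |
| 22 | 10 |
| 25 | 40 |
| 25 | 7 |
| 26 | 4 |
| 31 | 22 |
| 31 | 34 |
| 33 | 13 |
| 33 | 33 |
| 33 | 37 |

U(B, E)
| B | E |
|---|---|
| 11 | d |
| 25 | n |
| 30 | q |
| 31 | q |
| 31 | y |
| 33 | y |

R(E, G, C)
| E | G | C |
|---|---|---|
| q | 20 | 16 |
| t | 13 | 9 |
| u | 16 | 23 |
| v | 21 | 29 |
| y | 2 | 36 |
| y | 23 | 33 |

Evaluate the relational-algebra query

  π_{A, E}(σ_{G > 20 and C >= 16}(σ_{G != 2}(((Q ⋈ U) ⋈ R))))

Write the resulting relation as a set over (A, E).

Joining Q and U on B yields {(25, 40, n), (25, 7, n), (31, 22, q), (31, 22, y), (31, 34, q), (31, 34, y), (33, 13, y), (33, 33, y), (33, 37, y)}.
Joining (Q ⋈ U) and R on E yields {(31, 22, q, 20, 16), (31, 22, y, 2, 36), (31, 22, y, 23, 33), (31, 34, q, 20, 16), (31, 34, y, 2, 36), (31, 34, y, 23, 33), (33, 13, y, 2, 36), (33, 13, y, 23, 33), (33, 33, y, 2, 36), (33, 33, y, 23, 33), (33, 37, y, 2, 36), (33, 37, y, 23, 33)}.
Apply σ_{G != 2}; surviving tuples: {(31, 22, q, 20, 16), (31, 22, y, 23, 33), (31, 34, q, 20, 16), (31, 34, y, 23, 33), (33, 13, y, 23, 33), (33, 33, y, 23, 33), (33, 37, y, 23, 33)}
Apply σ_{G > 20 and C >= 16}; surviving tuples: {(31, 22, y, 23, 33), (31, 34, y, 23, 33), (33, 13, y, 23, 33), (33, 33, y, 23, 33), (33, 37, y, 23, 33)}
π_{A, E} gives {(13, y), (22, y), (33, y), (34, y), (37, y)}.

{(13, y), (22, y), (33, y), (34, y), (37, y)}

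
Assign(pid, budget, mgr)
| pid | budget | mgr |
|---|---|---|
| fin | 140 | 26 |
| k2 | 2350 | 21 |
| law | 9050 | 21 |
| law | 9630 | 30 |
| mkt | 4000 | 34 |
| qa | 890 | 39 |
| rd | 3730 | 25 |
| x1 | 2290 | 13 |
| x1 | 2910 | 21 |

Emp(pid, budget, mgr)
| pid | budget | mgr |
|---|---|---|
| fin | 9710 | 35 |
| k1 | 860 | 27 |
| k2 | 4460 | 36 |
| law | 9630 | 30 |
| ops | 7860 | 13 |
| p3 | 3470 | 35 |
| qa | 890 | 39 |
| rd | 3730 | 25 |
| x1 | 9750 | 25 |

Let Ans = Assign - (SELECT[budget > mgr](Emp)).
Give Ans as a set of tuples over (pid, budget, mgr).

{(fin, 140, 26), (k2, 2350, 21), (law, 9050, 21), (mkt, 4000, 34), (x1, 2290, 13), (x1, 2910, 21)}

Filtering on budget > mgr leaves {(fin, 9710, 35), (k1, 860, 27), (k2, 4460, 36), (law, 9630, 30), (ops, 7860, 13), (p3, 3470, 35), (qa, 890, 39), (rd, 3730, 25), (x1, 9750, 25)}.
Set difference of the two operands is {(fin, 140, 26), (k2, 2350, 21), (law, 9050, 21), (mkt, 4000, 34), (x1, 2290, 13), (x1, 2910, 21)}.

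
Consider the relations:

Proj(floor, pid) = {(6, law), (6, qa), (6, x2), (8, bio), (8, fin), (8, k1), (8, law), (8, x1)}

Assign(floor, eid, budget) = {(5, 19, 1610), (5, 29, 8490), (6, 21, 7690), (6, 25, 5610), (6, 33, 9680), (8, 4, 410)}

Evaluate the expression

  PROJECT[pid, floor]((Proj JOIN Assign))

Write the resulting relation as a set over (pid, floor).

Proj ⋈ Assign (natural join on floor): {(6, law, 21, 7690), (6, law, 25, 5610), (6, law, 33, 9680), (6, qa, 21, 7690), (6, qa, 25, 5610), (6, qa, 33, 9680), (6, x2, 21, 7690), (6, x2, 25, 5610), (6, x2, 33, 9680), (8, bio, 4, 410), (8, fin, 4, 410), (8, k1, 4, 410), (8, law, 4, 410), (8, x1, 4, 410)}
Keep only column(s) pid, floor (6 duplicate(s) eliminated): {(bio, 8), (fin, 8), (k1, 8), (law, 6), (law, 8), (qa, 6), (x1, 8), (x2, 6)}

{(bio, 8), (fin, 8), (k1, 8), (law, 6), (law, 8), (qa, 6), (x1, 8), (x2, 6)}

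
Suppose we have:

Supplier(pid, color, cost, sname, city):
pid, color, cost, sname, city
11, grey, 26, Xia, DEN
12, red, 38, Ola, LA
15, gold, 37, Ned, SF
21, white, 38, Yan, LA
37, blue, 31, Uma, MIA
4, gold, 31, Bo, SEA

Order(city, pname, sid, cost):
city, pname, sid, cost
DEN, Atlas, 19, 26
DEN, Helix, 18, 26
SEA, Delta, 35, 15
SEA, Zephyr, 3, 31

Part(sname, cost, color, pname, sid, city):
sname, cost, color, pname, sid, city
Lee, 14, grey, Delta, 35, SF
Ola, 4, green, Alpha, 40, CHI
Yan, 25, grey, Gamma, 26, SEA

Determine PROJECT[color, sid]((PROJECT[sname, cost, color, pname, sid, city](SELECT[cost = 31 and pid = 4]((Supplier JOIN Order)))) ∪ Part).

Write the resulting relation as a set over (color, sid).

Natural join on cost, city: {(11, grey, 26, Xia, DEN, Atlas, 19), (11, grey, 26, Xia, DEN, Helix, 18), (4, gold, 31, Bo, SEA, Zephyr, 3)}
Filtering on cost = 31 and pid = 4 leaves {(4, gold, 31, Bo, SEA, Zephyr, 3)}.
π[sname, cost, color, pname, sid, city]: project onto (sname, cost, color, pname, sid, city) → {(Bo, 31, gold, Zephyr, 3, SEA)}
Set union of the two operands is {(Bo, 31, gold, Zephyr, 3, SEA), (Lee, 14, grey, Delta, 35, SF), (Ola, 4, green, Alpha, 40, CHI), (Yan, 25, grey, Gamma, 26, SEA)}.
π[color, sid]: project onto (color, sid) → {(gold, 3), (green, 40), (grey, 26), (grey, 35)}

{(gold, 3), (green, 40), (grey, 26), (grey, 35)}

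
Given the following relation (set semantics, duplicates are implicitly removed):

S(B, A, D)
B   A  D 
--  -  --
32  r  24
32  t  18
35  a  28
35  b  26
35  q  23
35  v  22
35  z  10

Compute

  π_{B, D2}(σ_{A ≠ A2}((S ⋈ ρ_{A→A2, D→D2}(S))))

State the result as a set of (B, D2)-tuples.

ρ[A→A2, D→D2]: schema becomes (B, A2, D2); tuples unchanged.
Natural join on B: {(32, r, 24, r, 24), (32, r, 24, t, 18), (32, t, 18, r, 24), (32, t, 18, t, 18), (35, a, 28, a, 28), (35, a, 28, b, 26), (35, a, 28, q, 23), (35, a, 28, v, 22), (35, a, 28, z, 10), (35, b, 26, a, 28), (35, b, 26, b, 26), (35, b, 26, q, 23), (35, b, 26, v, 22), (35, b, 26, z, 10), (35, q, 23, a, 28), (35, q, 23, b, 26), (35, q, 23, q, 23), (35, q, 23, v, 22), (35, q, 23, z, 10), (35, v, 22, a, 28), (35, v, 22, b, 26), (35, v, 22, q, 23), (35, v, 22, v, 22), (35, v, 22, z, 10), (35, z, 10, a, 28), (35, z, 10, b, 26), (35, z, 10, q, 23), (35, z, 10, v, 22), (35, z, 10, z, 10)}
Apply σ_{A ≠ A2}; surviving tuples: {(32, r, 24, t, 18), (32, t, 18, r, 24), (35, a, 28, b, 26), (35, a, 28, q, 23), (35, a, 28, v, 22), (35, a, 28, z, 10), (35, b, 26, a, 28), (35, b, 26, q, 23), (35, b, 26, v, 22), (35, b, 26, z, 10), (35, q, 23, a, 28), (35, q, 23, b, 26), (35, q, 23, v, 22), (35, q, 23, z, 10), (35, v, 22, a, 28), (35, v, 22, b, 26), (35, v, 22, q, 23), (35, v, 22, z, 10), (35, z, 10, a, 28), (35, z, 10, b, 26), (35, z, 10, q, 23), (35, z, 10, v, 22)}
Keep only column(s) B, D2 (15 duplicate(s) eliminated): {(32, 18), (32, 24), (35, 10), (35, 22), (35, 23), (35, 26), (35, 28)}

{(32, 18), (32, 24), (35, 10), (35, 22), (35, 23), (35, 26), (35, 28)}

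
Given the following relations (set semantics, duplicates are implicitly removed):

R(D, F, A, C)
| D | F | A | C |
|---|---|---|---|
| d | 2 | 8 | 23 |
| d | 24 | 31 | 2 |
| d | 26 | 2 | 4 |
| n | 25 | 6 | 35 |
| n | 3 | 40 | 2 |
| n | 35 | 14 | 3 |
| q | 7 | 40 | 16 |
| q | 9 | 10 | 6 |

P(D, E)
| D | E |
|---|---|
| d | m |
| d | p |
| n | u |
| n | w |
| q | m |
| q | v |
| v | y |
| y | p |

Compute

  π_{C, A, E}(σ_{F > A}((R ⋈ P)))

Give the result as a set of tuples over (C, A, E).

{(3, 14, u), (3, 14, w), (35, 6, u), (35, 6, w), (4, 2, m), (4, 2, p)}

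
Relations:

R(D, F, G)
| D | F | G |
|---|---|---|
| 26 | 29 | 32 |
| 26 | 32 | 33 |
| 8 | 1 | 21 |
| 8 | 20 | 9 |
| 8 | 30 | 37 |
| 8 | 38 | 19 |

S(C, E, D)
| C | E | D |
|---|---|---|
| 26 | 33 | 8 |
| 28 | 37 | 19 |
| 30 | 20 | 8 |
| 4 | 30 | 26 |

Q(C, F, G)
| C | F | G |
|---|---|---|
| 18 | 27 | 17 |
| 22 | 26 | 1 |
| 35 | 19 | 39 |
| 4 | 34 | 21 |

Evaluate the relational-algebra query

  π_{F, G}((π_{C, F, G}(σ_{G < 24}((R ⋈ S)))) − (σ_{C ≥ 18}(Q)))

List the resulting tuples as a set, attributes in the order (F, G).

{(1, 21), (20, 9), (38, 19)}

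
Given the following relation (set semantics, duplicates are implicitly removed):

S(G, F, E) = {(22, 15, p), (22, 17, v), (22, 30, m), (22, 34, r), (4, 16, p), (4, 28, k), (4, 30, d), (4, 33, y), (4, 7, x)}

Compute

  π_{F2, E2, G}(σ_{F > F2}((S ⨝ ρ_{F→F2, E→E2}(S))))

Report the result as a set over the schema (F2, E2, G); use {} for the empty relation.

ρ[F→F2, E→E2]: schema becomes (G, F2, E2); tuples unchanged.
S ⋈ ρ_{F→F2, E→E2}(S) (natural join on G): {(22, 15, p, 15, p), (22, 15, p, 17, v), (22, 15, p, 30, m), (22, 15, p, 34, r), (22, 17, v, 15, p), (22, 17, v, 17, v), (22, 17, v, 30, m), (22, 17, v, 34, r), (22, 30, m, 15, p), (22, 30, m, 17, v), (22, 30, m, 30, m), (22, 30, m, 34, r), (22, 34, r, 15, p), (22, 34, r, 17, v), (22, 34, r, 30, m), (22, 34, r, 34, r), (4, 16, p, 16, p), (4, 16, p, 28, k), (4, 16, p, 30, d), (4, 16, p, 33, y), (4, 16, p, 7, x), (4, 28, k, 16, p), (4, 28, k, 28, k), (4, 28, k, 30, d), (4, 28, k, 33, y), (4, 28, k, 7, x), (4, 30, d, 16, p), (4, 30, d, 28, k), (4, 30, d, 30, d), (4, 30, d, 33, y), (4, 30, d, 7, x), (4, 33, y, 16, p), (4, 33, y, 28, k), (4, 33, y, 30, d), (4, 33, y, 33, y), (4, 33, y, 7, x), (4, 7, x, 16, p), (4, 7, x, 28, k), (4, 7, x, 30, d), (4, 7, x, 33, y), (4, 7, x, 7, x)}
σ[F > F2]: keep tuples satisfying F > F2 → {(22, 17, v, 15, p), (22, 30, m, 15, p), (22, 30, m, 17, v), (22, 34, r, 15, p), (22, 34, r, 17, v), (22, 34, r, 30, m), (4, 16, p, 7, x), (4, 28, k, 16, p), (4, 28, k, 7, x), (4, 30, d, 16, p), (4, 30, d, 28, k), (4, 30, d, 7, x), (4, 33, y, 16, p), (4, 33, y, 28, k), (4, 33, y, 30, d), (4, 33, y, 7, x)}
π[F2, E2, G]: project onto (F2, E2, G) (9 duplicate(s) eliminated) → {(15, p, 22), (16, p, 4), (17, v, 22), (28, k, 4), (30, d, 4), (30, m, 22), (7, x, 4)}

{(15, p, 22), (16, p, 4), (17, v, 22), (28, k, 4), (30, d, 4), (30, m, 22), (7, x, 4)}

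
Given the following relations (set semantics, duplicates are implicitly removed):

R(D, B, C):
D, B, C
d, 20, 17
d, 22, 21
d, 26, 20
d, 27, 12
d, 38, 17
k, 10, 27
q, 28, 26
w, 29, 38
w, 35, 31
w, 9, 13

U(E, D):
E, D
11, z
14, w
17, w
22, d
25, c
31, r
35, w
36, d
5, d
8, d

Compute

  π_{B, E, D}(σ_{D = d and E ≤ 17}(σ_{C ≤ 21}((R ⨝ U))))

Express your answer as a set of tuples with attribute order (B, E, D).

{(20, 5, d), (20, 8, d), (22, 5, d), (22, 8, d), (26, 5, d), (26, 8, d), (27, 5, d), (27, 8, d), (38, 5, d), (38, 8, d)}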